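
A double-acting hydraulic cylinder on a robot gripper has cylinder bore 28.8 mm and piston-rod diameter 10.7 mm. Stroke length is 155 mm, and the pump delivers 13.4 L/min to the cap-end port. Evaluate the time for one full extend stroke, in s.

t ≈ 0.452 s

Cap-side area A_cap = π/4 × (28.8 mm)² = 651.4 mm^2
Swept volume V = A × L; t = V / Q = A·L / Q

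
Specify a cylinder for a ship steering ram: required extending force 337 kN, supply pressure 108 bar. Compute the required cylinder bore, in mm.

Extension force acts on the full piston face: F = P × (π/4)D².
D = √(4F / (πP)) = √(4 × 337 kN / (π × 108 bar))

D ≈ 199 mm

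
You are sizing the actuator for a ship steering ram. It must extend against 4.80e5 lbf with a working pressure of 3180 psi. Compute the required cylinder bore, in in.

D ≈ 13.9 in

Extension force acts on the full piston face: F = P × (π/4)D².
D = √(4F / (πP)) = √(4 × 4.80e5 lbf / (π × 3180 psi))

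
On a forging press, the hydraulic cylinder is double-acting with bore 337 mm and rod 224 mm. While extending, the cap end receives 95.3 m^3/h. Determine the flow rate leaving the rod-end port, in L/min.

Q_out ≈ 887 L/min

Cap-side area A_cap = π/4 × (337 mm)² = 89200 mm^2
Rod-side annular area A_ann = π/4 × (337² − 224²) = 49790 mm^2
Piston speed v = Q_in/A_cap; rod-end outflow Q_out = v × A_ann = Q_in × A_ann/A_cap.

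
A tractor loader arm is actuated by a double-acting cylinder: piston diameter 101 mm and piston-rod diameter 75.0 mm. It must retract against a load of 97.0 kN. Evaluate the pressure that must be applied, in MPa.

P ≈ 27.0 MPa

Rod-side annular area A_ann = π/4 × (101² − 75.0²) = 3594 mm^2
Retraction: pressure acts on the annular area.
P = F / A = 97.0 kN / A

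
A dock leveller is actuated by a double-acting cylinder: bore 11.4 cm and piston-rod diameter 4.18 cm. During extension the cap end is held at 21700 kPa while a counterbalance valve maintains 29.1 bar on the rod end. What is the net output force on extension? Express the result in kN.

F ≈ 196 kN

Cap-side area A_cap = π/4 × (11.4 cm)² = 102.1 cm^2
Rod-side annular area A_ann = π/4 × (11.4² − 4.18²) = 88.35 cm^2
Net thrust = P_cap·A_cap − P_rod·A_ann = 221.5 kN − 25.71 kN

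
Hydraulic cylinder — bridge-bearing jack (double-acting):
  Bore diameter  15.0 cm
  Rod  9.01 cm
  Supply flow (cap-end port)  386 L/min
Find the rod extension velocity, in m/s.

Cap-side area A_cap = π/4 × (15.0 cm)² = 176.7 cm^2
v = Q / A

v ≈ 0.364 m/s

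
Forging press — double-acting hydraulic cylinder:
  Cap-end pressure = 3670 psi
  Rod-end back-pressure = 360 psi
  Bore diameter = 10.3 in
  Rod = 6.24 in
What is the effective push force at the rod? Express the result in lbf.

Cap-side area A_cap = π/4 × (10.3 in)² = 83.32 in^2
Rod-side annular area A_ann = π/4 × (10.3² − 6.24²) = 52.74 in^2
Net thrust = P_cap·A_cap − P_rod·A_ann = 3.058e5 lbf − 18990 lbf

F ≈ 2.87e5 lbf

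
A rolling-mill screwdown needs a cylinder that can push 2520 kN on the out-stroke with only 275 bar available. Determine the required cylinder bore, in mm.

Extension force acts on the full piston face: F = P × (π/4)D².
D = √(4F / (πP)) = √(4 × 2520 kN / (π × 275 bar))

D ≈ 342 mm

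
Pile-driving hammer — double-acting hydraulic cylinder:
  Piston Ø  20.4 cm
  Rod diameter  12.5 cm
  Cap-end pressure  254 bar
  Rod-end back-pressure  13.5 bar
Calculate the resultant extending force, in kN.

Cap-side area A_cap = π/4 × (20.4 cm)² = 326.9 cm^2
Rod-side annular area A_ann = π/4 × (20.4² − 12.5²) = 204.1 cm^2
Net thrust = P_cap·A_cap − P_rod·A_ann = 830.2 kN − 27.56 kN

F ≈ 803 kN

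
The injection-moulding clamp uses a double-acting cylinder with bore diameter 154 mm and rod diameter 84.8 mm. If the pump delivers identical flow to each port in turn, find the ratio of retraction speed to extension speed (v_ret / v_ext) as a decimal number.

v_ret/v_ext ≈ 1.44

Cap-side area A_cap = π/4 × (154 mm)² = 18630 mm^2
Rod-side annular area A_ann = π/4 × (154² − 84.8²) = 12980 mm^2
For equal Q, v ∝ 1/A, so v_ret/v_ext = A_cap/A_ann.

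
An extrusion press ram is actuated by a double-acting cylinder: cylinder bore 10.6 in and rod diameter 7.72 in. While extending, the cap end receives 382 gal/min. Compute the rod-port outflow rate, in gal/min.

Cap-side area A_cap = π/4 × (10.6 in)² = 88.25 in^2
Rod-side annular area A_ann = π/4 × (10.6² − 7.72²) = 41.44 in^2
Piston speed v = Q_in/A_cap; rod-end outflow Q_out = v × A_ann = Q_in × A_ann/A_cap.

Q_out ≈ 179 gal/min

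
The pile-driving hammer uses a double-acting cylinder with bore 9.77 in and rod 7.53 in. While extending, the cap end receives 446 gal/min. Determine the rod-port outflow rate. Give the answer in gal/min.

Cap-side area A_cap = π/4 × (9.77 in)² = 74.97 in^2
Rod-side annular area A_ann = π/4 × (9.77² − 7.53²) = 30.44 in^2
Piston speed v = Q_in/A_cap; rod-end outflow Q_out = v × A_ann = Q_in × A_ann/A_cap.

Q_out ≈ 181 gal/min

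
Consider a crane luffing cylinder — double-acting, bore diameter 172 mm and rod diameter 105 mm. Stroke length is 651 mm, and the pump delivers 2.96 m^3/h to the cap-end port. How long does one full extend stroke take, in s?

t ≈ 18.4 s

Cap-side area A_cap = π/4 × (172 mm)² = 23240 mm^2
Swept volume V = A × L; t = V / Q = A·L / Q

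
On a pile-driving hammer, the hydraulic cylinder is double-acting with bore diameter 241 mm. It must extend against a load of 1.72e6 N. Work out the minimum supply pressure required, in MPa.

P ≈ 37.7 MPa

Cap-side area A_cap = π/4 × (241 mm)² = 45620 mm^2
P = F / A = 1.72e6 N / A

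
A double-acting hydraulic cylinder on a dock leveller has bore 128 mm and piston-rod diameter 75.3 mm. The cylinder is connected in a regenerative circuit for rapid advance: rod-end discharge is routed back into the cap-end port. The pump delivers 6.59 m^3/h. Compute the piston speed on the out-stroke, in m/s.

v ≈ 0.411 m/s

In regeneration the rod-end outflow joins the pump flow into the cap end, so the net volume the pump must supply per unit advance equals the rod cross-section area.
Rod cross-section A_rod = π/4 × (75.3 mm)² = 4453 mm^2
v = Q_pump / A_rod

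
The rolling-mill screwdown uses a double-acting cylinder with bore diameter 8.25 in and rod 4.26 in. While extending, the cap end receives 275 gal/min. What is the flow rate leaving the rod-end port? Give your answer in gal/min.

Q_out ≈ 202 gal/min

Cap-side area A_cap = π/4 × (8.25 in)² = 53.46 in^2
Rod-side annular area A_ann = π/4 × (8.25² − 4.26²) = 39.20 in^2
Piston speed v = Q_in/A_cap; rod-end outflow Q_out = v × A_ann = Q_in × A_ann/A_cap.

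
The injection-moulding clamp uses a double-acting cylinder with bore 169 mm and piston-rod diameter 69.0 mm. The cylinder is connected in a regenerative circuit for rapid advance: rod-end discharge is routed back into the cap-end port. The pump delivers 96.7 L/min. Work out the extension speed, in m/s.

In regeneration the rod-end outflow joins the pump flow into the cap end, so the net volume the pump must supply per unit advance equals the rod cross-section area.
Rod cross-section A_rod = π/4 × (69.0 mm)² = 3739 mm^2
v = Q_pump / A_rod

v ≈ 0.431 m/s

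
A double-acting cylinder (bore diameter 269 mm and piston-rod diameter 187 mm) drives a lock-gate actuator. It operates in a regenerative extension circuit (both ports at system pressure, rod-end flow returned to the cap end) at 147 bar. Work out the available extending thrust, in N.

With equal pressure on both faces, forces on the annular region cancel; the net push is pressure × rod cross-section.
Rod cross-section A_rod = π/4 × (187 mm)² = 27460 mm^2
F = P × A_rod

F ≈ 4.04e5 N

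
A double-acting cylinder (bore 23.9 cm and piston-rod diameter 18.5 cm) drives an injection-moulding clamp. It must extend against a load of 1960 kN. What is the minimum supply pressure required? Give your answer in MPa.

Cap-side area A_cap = π/4 × (23.9 cm)² = 448.6 cm^2
P = F / A = 1960 kN / A

P ≈ 43.7 MPa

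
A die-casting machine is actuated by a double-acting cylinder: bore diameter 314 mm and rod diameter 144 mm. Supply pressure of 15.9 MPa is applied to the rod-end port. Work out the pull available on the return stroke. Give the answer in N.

F ≈ 9.72e5 N

Rod-side annular area A_ann = π/4 × (314² − 144²) = 61150 mm^2
On retraction the pressure acts on the annular area (bore minus rod).
F = P × A_ann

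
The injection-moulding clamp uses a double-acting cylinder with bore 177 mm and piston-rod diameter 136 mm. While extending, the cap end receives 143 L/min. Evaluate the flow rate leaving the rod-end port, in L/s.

Q_out ≈ 0.976 L/s

Cap-side area A_cap = π/4 × (177 mm)² = 24610 mm^2
Rod-side annular area A_ann = π/4 × (177² − 136²) = 10080 mm^2
Piston speed v = Q_in/A_cap; rod-end outflow Q_out = v × A_ann = Q_in × A_ann/A_cap.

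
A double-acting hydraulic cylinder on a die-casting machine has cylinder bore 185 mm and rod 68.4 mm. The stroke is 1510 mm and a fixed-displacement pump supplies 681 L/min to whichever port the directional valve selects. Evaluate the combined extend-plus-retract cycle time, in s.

Cap-side area A_cap = π/4 × (185 mm)² = 26880 mm^2
Rod-side annular area A_ann = π/4 × (185² − 68.4²) = 23210 mm^2
t_ext = A_cap·L/Q = 3.576 s
t_ret = A_ann·L/Q = 3.087 s
t_cycle = t_ext + t_ret

t ≈ 6.66 s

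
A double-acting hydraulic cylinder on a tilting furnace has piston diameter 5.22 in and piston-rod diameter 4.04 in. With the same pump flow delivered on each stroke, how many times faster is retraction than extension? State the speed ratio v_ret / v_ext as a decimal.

v_ret/v_ext ≈ 2.49

Cap-side area A_cap = π/4 × (5.22 in)² = 21.40 in^2
Rod-side annular area A_ann = π/4 × (5.22² − 4.04²) = 8.582 in^2
For equal Q, v ∝ 1/A, so v_ret/v_ext = A_cap/A_ann.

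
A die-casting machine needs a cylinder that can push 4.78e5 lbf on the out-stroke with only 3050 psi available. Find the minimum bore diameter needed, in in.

Extension force acts on the full piston face: F = P × (π/4)D².
D = √(4F / (πP)) = √(4 × 4.78e5 lbf / (π × 3050 psi))

D ≈ 14.1 in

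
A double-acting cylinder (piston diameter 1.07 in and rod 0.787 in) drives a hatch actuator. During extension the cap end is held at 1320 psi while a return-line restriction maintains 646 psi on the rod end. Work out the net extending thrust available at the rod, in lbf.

Cap-side area A_cap = π/4 × (1.07 in)² = 0.8992 in^2
Rod-side annular area A_ann = π/4 × (1.07² − 0.787²) = 0.4128 in^2
Net thrust = P_cap·A_cap − P_rod·A_ann = 1187 lbf − 266.6 lbf

F ≈ 920 lbf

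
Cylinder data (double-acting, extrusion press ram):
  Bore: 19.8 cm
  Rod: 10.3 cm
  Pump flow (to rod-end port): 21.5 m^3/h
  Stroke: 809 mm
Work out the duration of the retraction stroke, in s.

t ≈ 3.04 s

Rod-side annular area A_ann = π/4 × (19.8² − 10.3²) = 224.6 cm^2
Swept volume V = A × L; t = V / Q = A·L / Q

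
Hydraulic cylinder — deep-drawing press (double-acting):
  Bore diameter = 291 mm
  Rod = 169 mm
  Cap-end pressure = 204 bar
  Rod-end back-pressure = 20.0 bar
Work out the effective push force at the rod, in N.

Cap-side area A_cap = π/4 × (291 mm)² = 66510 mm^2
Rod-side annular area A_ann = π/4 × (291² − 169²) = 44080 mm^2
Net thrust = P_cap·A_cap − P_rod·A_ann = 1.357e6 N − 88150 N

F ≈ 1.27e6 N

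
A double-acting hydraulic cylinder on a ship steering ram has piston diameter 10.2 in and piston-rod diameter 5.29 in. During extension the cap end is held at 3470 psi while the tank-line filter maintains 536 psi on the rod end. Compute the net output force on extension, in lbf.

Cap-side area A_cap = π/4 × (10.2 in)² = 81.71 in^2
Rod-side annular area A_ann = π/4 × (10.2² − 5.29²) = 59.73 in^2
Net thrust = P_cap·A_cap − P_rod·A_ann = 2.835e5 lbf − 32020 lbf

F ≈ 2.52e5 lbf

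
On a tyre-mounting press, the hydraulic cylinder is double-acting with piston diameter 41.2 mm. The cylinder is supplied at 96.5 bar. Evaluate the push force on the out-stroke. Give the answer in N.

Cap-side area A_cap = π/4 × (41.2 mm)² = 1333 mm^2
F = P × A_cap = 96.5 bar × A_cap

F ≈ 12900 N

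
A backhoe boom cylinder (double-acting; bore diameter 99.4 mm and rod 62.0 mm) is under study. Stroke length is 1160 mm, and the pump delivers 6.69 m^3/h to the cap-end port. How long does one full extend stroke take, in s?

t ≈ 4.84 s

Cap-side area A_cap = π/4 × (99.4 mm)² = 7760 mm^2
Swept volume V = A × L; t = V / Q = A·L / Q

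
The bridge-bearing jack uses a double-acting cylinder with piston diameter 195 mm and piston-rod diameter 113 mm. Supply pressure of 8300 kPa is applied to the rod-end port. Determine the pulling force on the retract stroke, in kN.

Rod-side annular area A_ann = π/4 × (195² − 113²) = 19840 mm^2
On retraction the pressure acts on the annular area (bore minus rod).
F = P × A_ann

F ≈ 165 kN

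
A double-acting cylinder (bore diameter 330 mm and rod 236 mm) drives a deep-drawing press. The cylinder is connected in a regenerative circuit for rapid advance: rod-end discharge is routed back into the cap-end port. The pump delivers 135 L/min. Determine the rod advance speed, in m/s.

In regeneration the rod-end outflow joins the pump flow into the cap end, so the net volume the pump must supply per unit advance equals the rod cross-section area.
Rod cross-section A_rod = π/4 × (236 mm)² = 43740 mm^2
v = Q_pump / A_rod

v ≈ 0.0514 m/s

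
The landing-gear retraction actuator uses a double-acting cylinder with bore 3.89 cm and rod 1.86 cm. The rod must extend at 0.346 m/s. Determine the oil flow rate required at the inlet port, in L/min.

Q ≈ 24.7 L/min

Cap-side area A_cap = π/4 × (3.89 cm)² = 11.88 cm^2
Q = A × v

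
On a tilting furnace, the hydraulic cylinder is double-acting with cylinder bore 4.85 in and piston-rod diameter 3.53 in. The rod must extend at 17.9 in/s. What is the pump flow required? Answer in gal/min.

Q ≈ 85.9 gal/min

Cap-side area A_cap = π/4 × (4.85 in)² = 18.47 in^2
Q = A × v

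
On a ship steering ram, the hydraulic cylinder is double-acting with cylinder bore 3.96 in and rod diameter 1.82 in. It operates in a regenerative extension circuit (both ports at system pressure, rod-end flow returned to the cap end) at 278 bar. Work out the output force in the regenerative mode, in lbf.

F ≈ 10500 lbf

With equal pressure on both faces, forces on the annular region cancel; the net push is pressure × rod cross-section.
Rod cross-section A_rod = π/4 × (1.82 in)² = 2.602 in^2
F = P × A_rod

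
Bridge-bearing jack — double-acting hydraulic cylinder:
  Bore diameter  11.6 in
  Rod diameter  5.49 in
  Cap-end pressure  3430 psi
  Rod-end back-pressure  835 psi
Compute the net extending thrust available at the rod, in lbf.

Cap-side area A_cap = π/4 × (11.6 in)² = 105.7 in^2
Rod-side annular area A_ann = π/4 × (11.6² − 5.49²) = 82.01 in^2
Net thrust = P_cap·A_cap − P_rod·A_ann = 3.625e5 lbf − 68480 lbf

F ≈ 2.94e5 lbf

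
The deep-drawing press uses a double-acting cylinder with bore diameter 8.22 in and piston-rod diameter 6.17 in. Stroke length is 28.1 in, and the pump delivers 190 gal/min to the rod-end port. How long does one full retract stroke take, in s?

t ≈ 0.890 s

Rod-side annular area A_ann = π/4 × (8.22² − 6.17²) = 23.17 in^2
Swept volume V = A × L; t = V / Q = A·L / Q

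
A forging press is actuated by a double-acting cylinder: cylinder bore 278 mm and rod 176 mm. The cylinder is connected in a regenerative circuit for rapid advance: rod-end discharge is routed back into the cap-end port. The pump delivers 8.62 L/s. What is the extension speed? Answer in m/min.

v ≈ 21.3 m/min

In regeneration the rod-end outflow joins the pump flow into the cap end, so the net volume the pump must supply per unit advance equals the rod cross-section area.
Rod cross-section A_rod = π/4 × (176 mm)² = 24330 mm^2
v = Q_pump / A_rod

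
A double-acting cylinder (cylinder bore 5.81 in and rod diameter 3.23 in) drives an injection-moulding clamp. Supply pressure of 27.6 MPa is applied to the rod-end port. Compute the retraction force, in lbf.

Rod-side annular area A_ann = π/4 × (5.81² − 3.23²) = 18.32 in^2
On retraction the pressure acts on the annular area (bore minus rod).
F = P × A_ann

F ≈ 73300 lbf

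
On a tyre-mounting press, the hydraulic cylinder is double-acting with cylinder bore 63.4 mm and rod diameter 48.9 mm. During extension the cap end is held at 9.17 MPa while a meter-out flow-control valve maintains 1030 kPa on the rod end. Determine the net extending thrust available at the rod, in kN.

Cap-side area A_cap = π/4 × (63.4 mm)² = 3157 mm^2
Rod-side annular area A_ann = π/4 × (63.4² − 48.9²) = 1279 mm^2
Net thrust = P_cap·A_cap − P_rod·A_ann = 28.95 kN − 1.317 kN

F ≈ 27.6 kN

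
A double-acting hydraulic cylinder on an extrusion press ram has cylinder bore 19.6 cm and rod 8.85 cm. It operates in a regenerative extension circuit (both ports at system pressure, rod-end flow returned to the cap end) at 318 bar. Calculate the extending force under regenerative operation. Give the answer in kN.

F ≈ 196 kN

With equal pressure on both faces, forces on the annular region cancel; the net push is pressure × rod cross-section.
Rod cross-section A_rod = π/4 × (8.85 cm)² = 61.51 cm^2
F = P × A_rod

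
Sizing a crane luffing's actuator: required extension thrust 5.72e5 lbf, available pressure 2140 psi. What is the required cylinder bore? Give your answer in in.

D ≈ 18.4 in

Extension force acts on the full piston face: F = P × (π/4)D².
D = √(4F / (πP)) = √(4 × 5.72e5 lbf / (π × 2140 psi))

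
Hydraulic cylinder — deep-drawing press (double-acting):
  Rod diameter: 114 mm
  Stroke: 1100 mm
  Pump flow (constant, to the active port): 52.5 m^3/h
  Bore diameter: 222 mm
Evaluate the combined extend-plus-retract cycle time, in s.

t ≈ 5.07 s

Cap-side area A_cap = π/4 × (222 mm)² = 38710 mm^2
Rod-side annular area A_ann = π/4 × (222² − 114²) = 28500 mm^2
t_ext = A_cap·L/Q = 2.920 s
t_ret = A_ann·L/Q = 2.150 s
t_cycle = t_ext + t_ret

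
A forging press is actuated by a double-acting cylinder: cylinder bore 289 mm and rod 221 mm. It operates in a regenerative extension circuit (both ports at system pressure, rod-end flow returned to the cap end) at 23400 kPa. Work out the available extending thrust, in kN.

F ≈ 898 kN

With equal pressure on both faces, forces on the annular region cancel; the net push is pressure × rod cross-section.
Rod cross-section A_rod = π/4 × (221 mm)² = 38360 mm^2
F = P × A_rod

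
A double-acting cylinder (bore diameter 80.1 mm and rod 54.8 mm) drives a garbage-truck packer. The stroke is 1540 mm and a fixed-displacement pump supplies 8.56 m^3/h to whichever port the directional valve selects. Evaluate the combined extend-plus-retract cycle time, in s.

Cap-side area A_cap = π/4 × (80.1 mm)² = 5039 mm^2
Rod-side annular area A_ann = π/4 × (80.1² − 54.8²) = 2681 mm^2
t_ext = A_cap·L/Q = 3.264 s
t_ret = A_ann·L/Q = 1.736 s
t_cycle = t_ext + t_ret

t ≈ 5.00 s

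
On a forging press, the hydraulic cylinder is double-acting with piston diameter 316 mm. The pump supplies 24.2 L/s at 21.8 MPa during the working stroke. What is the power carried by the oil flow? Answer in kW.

Hydraulic power = P × Q

W ≈ 528 kW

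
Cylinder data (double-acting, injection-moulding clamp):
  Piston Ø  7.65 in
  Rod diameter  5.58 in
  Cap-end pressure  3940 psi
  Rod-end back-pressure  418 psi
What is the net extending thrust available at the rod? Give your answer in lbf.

F ≈ 1.72e5 lbf

Cap-side area A_cap = π/4 × (7.65 in)² = 45.96 in^2
Rod-side annular area A_ann = π/4 × (7.65² − 5.58²) = 21.51 in^2
Net thrust = P_cap·A_cap − P_rod·A_ann = 1.811e5 lbf − 8991 lbf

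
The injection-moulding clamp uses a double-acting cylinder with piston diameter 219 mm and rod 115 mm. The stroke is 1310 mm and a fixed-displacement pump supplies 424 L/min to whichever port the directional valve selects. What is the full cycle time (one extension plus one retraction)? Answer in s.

Cap-side area A_cap = π/4 × (219 mm)² = 37670 mm^2
Rod-side annular area A_ann = π/4 × (219² − 115²) = 27280 mm^2
t_ext = A_cap·L/Q = 6.983 s
t_ret = A_ann·L/Q = 5.057 s
t_cycle = t_ext + t_ret

t ≈ 12.0 s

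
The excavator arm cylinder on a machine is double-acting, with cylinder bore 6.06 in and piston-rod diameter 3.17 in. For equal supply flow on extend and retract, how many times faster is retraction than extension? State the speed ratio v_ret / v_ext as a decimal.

v_ret/v_ext ≈ 1.38

Cap-side area A_cap = π/4 × (6.06 in)² = 28.84 in^2
Rod-side annular area A_ann = π/4 × (6.06² − 3.17²) = 20.95 in^2
For equal Q, v ∝ 1/A, so v_ret/v_ext = A_cap/A_ann.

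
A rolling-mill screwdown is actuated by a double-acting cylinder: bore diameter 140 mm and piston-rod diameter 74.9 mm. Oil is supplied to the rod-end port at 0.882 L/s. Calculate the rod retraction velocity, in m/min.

Rod-side annular area A_ann = π/4 × (140² − 74.9²) = 10990 mm^2
Flow into the rod-end port fills the annular volume.
v = Q / A

v ≈ 4.82 m/min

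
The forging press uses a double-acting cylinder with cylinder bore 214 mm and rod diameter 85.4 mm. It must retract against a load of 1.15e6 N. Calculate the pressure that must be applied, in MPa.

Rod-side annular area A_ann = π/4 × (214² − 85.4²) = 30240 mm^2
Retraction: pressure acts on the annular area.
P = F / A = 1.15e6 N / A

P ≈ 38.0 MPa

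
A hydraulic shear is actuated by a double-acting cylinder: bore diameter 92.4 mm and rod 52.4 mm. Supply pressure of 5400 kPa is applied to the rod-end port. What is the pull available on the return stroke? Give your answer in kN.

Rod-side annular area A_ann = π/4 × (92.4² − 52.4²) = 4549 mm^2
On retraction the pressure acts on the annular area (bore minus rod).
F = P × A_ann

F ≈ 24.6 kN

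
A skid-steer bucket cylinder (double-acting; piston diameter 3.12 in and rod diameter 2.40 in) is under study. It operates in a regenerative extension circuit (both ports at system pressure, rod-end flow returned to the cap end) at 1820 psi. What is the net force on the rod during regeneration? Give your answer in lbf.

With equal pressure on both faces, forces on the annular region cancel; the net push is pressure × rod cross-section.
Rod cross-section A_rod = π/4 × (2.40 in)² = 4.524 in^2
F = P × A_rod

F ≈ 8230 lbf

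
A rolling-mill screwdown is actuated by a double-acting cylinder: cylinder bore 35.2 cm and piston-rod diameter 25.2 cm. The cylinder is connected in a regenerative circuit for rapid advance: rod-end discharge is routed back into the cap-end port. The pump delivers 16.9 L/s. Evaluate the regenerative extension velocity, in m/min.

In regeneration the rod-end outflow joins the pump flow into the cap end, so the net volume the pump must supply per unit advance equals the rod cross-section area.
Rod cross-section A_rod = π/4 × (25.2 cm)² = 498.8 cm^2
v = Q_pump / A_rod

v ≈ 20.3 m/min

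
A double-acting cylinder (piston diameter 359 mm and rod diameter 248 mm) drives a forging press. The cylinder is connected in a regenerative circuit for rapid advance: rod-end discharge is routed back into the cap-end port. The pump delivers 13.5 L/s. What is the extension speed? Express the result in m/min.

In regeneration the rod-end outflow joins the pump flow into the cap end, so the net volume the pump must supply per unit advance equals the rod cross-section area.
Rod cross-section A_rod = π/4 × (248 mm)² = 48310 mm^2
v = Q_pump / A_rod

v ≈ 16.8 m/min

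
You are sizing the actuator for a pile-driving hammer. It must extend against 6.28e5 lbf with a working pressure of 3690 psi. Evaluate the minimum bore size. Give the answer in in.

D ≈ 14.7 in

Extension force acts on the full piston face: F = P × (π/4)D².
D = √(4F / (πP)) = √(4 × 6.28e5 lbf / (π × 3690 psi))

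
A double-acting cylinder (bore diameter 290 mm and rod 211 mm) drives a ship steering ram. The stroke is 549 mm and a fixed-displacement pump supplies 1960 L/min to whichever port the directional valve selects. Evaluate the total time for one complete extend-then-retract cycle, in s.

t ≈ 1.63 s

Cap-side area A_cap = π/4 × (290 mm)² = 66050 mm^2
Rod-side annular area A_ann = π/4 × (290² − 211²) = 31090 mm^2
t_ext = A_cap·L/Q = 1.110 s
t_ret = A_ann·L/Q = 0.5224 s
t_cycle = t_ext + t_ret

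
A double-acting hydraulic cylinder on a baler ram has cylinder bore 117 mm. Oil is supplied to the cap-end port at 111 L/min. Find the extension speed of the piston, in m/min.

Cap-side area A_cap = π/4 × (117 mm)² = 10750 mm^2
v = Q / A

v ≈ 10.3 m/min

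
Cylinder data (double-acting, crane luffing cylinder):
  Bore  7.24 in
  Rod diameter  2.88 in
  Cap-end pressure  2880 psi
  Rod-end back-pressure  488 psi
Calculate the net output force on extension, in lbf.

F ≈ 1.02e5 lbf

Cap-side area A_cap = π/4 × (7.24 in)² = 41.17 in^2
Rod-side annular area A_ann = π/4 × (7.24² − 2.88²) = 34.65 in^2
Net thrust = P_cap·A_cap − P_rod·A_ann = 1.186e5 lbf − 16910 lbf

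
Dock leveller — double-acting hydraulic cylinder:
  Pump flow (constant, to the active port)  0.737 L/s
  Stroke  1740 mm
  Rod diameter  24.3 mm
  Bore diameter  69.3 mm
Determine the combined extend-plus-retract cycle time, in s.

Cap-side area A_cap = π/4 × (69.3 mm)² = 3772 mm^2
Rod-side annular area A_ann = π/4 × (69.3² − 24.3²) = 3308 mm^2
t_ext = A_cap·L/Q = 8.905 s
t_ret = A_ann·L/Q = 7.810 s
t_cycle = t_ext + t_ret

t ≈ 16.7 s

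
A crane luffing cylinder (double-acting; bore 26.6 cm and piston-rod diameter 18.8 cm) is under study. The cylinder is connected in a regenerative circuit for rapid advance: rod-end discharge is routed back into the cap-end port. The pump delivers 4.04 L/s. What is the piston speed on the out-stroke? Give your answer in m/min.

In regeneration the rod-end outflow joins the pump flow into the cap end, so the net volume the pump must supply per unit advance equals the rod cross-section area.
Rod cross-section A_rod = π/4 × (18.8 cm)² = 277.6 cm^2
v = Q_pump / A_rod

v ≈ 8.73 m/min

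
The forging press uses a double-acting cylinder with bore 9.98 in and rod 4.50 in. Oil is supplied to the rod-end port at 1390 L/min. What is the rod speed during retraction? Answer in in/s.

v ≈ 22.7 in/s

Rod-side annular area A_ann = π/4 × (9.98² − 4.50²) = 62.32 in^2
Flow into the rod-end port fills the annular volume.
v = Q / A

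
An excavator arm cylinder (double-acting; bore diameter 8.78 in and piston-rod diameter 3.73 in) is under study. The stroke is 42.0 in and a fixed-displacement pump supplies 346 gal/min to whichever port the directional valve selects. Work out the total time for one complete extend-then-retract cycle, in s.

t ≈ 3.47 s

Cap-side area A_cap = π/4 × (8.78 in)² = 60.55 in^2
Rod-side annular area A_ann = π/4 × (8.78² − 3.73²) = 49.62 in^2
t_ext = A_cap·L/Q = 1.909 s
t_ret = A_ann·L/Q = 1.564 s
t_cycle = t_ext + t_ret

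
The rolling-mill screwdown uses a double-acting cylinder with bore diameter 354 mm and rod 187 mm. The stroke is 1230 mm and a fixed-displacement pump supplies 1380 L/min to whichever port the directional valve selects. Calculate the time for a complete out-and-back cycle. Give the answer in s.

Cap-side area A_cap = π/4 × (354 mm)² = 98420 mm^2
Rod-side annular area A_ann = π/4 × (354² − 187²) = 70960 mm^2
t_ext = A_cap·L/Q = 5.263 s
t_ret = A_ann·L/Q = 3.795 s
t_cycle = t_ext + t_ret

t ≈ 9.06 s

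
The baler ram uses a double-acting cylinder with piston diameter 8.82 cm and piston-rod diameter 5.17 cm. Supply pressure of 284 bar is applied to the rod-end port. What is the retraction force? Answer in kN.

Rod-side annular area A_ann = π/4 × (8.82² − 5.17²) = 40.11 cm^2
On retraction the pressure acts on the annular area (bore minus rod).
F = P × A_ann

F ≈ 114 kN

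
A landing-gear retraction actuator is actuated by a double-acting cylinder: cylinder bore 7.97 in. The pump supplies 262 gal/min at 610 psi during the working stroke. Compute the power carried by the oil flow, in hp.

W ≈ 93.2 hp

Hydraulic power = P × Q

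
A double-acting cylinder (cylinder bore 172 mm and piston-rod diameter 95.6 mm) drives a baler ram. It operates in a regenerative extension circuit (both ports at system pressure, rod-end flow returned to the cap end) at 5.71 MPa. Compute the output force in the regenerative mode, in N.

F ≈ 41000 N

With equal pressure on both faces, forces on the annular region cancel; the net push is pressure × rod cross-section.
Rod cross-section A_rod = π/4 × (95.6 mm)² = 7178 mm^2
F = P × A_rod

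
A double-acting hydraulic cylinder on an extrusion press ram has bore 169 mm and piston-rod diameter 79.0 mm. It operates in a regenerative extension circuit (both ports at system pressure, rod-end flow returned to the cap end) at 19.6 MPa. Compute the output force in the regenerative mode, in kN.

F ≈ 96.1 kN

With equal pressure on both faces, forces on the annular region cancel; the net push is pressure × rod cross-section.
Rod cross-section A_rod = π/4 × (79.0 mm)² = 4902 mm^2
F = P × A_rod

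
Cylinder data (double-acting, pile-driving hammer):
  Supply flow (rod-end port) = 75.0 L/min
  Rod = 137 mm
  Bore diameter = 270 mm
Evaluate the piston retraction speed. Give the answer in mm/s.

v ≈ 29.4 mm/s

Rod-side annular area A_ann = π/4 × (270² − 137²) = 42510 mm^2
Flow into the rod-end port fills the annular volume.
v = Q / A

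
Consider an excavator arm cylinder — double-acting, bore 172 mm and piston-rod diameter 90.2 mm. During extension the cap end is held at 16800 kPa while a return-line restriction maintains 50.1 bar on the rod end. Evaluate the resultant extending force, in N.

Cap-side area A_cap = π/4 × (172 mm)² = 23240 mm^2
Rod-side annular area A_ann = π/4 × (172² − 90.2²) = 16850 mm^2
Net thrust = P_cap·A_cap − P_rod·A_ann = 3.904e5 N − 84390 N

F ≈ 3.06e5 N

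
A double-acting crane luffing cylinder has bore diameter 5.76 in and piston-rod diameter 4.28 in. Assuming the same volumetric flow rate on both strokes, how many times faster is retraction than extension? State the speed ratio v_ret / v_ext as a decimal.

Cap-side area A_cap = π/4 × (5.76 in)² = 26.06 in^2
Rod-side annular area A_ann = π/4 × (5.76² − 4.28²) = 11.67 in^2
For equal Q, v ∝ 1/A, so v_ret/v_ext = A_cap/A_ann.

v_ret/v_ext ≈ 2.23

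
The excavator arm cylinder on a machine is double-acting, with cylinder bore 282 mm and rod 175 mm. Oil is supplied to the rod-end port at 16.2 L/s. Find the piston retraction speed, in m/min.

v ≈ 25.3 m/min

Rod-side annular area A_ann = π/4 × (282² − 175²) = 38410 mm^2
Flow into the rod-end port fills the annular volume.
v = Q / A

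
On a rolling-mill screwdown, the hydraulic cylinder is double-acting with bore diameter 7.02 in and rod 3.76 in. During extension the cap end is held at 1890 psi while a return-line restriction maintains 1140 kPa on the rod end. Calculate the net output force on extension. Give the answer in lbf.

F ≈ 68600 lbf

Cap-side area A_cap = π/4 × (7.02 in)² = 38.70 in^2
Rod-side annular area A_ann = π/4 × (7.02² − 3.76²) = 27.60 in^2
Net thrust = P_cap·A_cap − P_rod·A_ann = 73150 lbf − 4564 lbf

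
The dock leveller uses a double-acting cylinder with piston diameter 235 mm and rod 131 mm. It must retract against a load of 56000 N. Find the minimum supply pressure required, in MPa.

P ≈ 1.87 MPa

Rod-side annular area A_ann = π/4 × (235² − 131²) = 29900 mm^2
Retraction: pressure acts on the annular area.
P = F / A = 56000 N / A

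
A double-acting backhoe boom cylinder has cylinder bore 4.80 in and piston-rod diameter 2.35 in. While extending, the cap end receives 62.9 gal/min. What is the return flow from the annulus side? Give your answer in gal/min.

Q_out ≈ 47.8 gal/min

Cap-side area A_cap = π/4 × (4.80 in)² = 18.10 in^2
Rod-side annular area A_ann = π/4 × (4.80² − 2.35²) = 13.76 in^2
Piston speed v = Q_in/A_cap; rod-end outflow Q_out = v × A_ann = Q_in × A_ann/A_cap.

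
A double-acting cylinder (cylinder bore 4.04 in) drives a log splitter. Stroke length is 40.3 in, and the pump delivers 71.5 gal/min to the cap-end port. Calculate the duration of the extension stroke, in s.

Cap-side area A_cap = π/4 × (4.04 in)² = 12.82 in^2
Swept volume V = A × L; t = V / Q = A·L / Q

t ≈ 1.88 s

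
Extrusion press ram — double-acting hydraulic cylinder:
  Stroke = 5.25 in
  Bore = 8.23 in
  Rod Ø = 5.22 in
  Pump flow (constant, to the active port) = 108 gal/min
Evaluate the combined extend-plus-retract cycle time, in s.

Cap-side area A_cap = π/4 × (8.23 in)² = 53.20 in^2
Rod-side annular area A_ann = π/4 × (8.23² − 5.22²) = 31.80 in^2
t_ext = A_cap·L/Q = 0.6717 s
t_ret = A_ann·L/Q = 0.4015 s
t_cycle = t_ext + t_ret

t ≈ 1.07 s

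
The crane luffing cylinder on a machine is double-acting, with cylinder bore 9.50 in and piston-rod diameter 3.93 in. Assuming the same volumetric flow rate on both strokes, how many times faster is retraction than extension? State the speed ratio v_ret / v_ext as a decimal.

v_ret/v_ext ≈ 1.21

Cap-side area A_cap = π/4 × (9.50 in)² = 70.88 in^2
Rod-side annular area A_ann = π/4 × (9.50² − 3.93²) = 58.75 in^2
For equal Q, v ∝ 1/A, so v_ret/v_ext = A_cap/A_ann.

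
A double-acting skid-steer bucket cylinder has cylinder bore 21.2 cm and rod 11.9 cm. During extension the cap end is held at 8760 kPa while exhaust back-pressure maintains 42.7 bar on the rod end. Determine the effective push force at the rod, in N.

F ≈ 2.06e5 N

Cap-side area A_cap = π/4 × (21.2 cm)² = 353.0 cm^2
Rod-side annular area A_ann = π/4 × (21.2² − 11.9²) = 241.8 cm^2
Net thrust = P_cap·A_cap − P_rod·A_ann = 3.092e5 N − 1.032e5 N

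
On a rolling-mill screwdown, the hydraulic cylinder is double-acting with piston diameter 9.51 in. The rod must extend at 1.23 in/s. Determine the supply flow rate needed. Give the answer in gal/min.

Cap-side area A_cap = π/4 × (9.51 in)² = 71.03 in^2
Q = A × v

Q ≈ 22.7 gal/min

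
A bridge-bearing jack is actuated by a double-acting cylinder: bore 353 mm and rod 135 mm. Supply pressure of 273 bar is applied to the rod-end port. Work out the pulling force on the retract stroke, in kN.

Rod-side annular area A_ann = π/4 × (353² − 135²) = 83550 mm^2
On retraction the pressure acts on the annular area (bore minus rod).
F = P × A_ann

F ≈ 2280 kN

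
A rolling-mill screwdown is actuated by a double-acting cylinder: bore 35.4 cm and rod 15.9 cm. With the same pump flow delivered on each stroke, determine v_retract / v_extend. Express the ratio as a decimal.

Cap-side area A_cap = π/4 × (35.4 cm)² = 984.2 cm^2
Rod-side annular area A_ann = π/4 × (35.4² − 15.9²) = 785.7 cm^2
For equal Q, v ∝ 1/A, so v_ret/v_ext = A_cap/A_ann.

v_ret/v_ext ≈ 1.25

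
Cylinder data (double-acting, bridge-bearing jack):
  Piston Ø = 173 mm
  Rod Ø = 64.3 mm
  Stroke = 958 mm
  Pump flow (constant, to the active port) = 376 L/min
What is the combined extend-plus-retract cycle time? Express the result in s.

Cap-side area A_cap = π/4 × (173 mm)² = 23510 mm^2
Rod-side annular area A_ann = π/4 × (173² − 64.3²) = 20260 mm^2
t_ext = A_cap·L/Q = 3.593 s
t_ret = A_ann·L/Q = 3.097 s
t_cycle = t_ext + t_ret

t ≈ 6.69 s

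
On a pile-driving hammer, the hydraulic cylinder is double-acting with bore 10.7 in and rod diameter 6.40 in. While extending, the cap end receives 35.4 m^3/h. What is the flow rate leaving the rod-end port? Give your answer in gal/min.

Q_out ≈ 100 gal/min

Cap-side area A_cap = π/4 × (10.7 in)² = 89.92 in^2
Rod-side annular area A_ann = π/4 × (10.7² − 6.40²) = 57.75 in^2
Piston speed v = Q_in/A_cap; rod-end outflow Q_out = v × A_ann = Q_in × A_ann/A_cap.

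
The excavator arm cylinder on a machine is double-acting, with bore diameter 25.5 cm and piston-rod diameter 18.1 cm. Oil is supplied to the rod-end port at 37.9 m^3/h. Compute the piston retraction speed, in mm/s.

v ≈ 415 mm/s

Rod-side annular area A_ann = π/4 × (25.5² − 18.1²) = 253.4 cm^2
Flow into the rod-end port fills the annular volume.
v = Q / A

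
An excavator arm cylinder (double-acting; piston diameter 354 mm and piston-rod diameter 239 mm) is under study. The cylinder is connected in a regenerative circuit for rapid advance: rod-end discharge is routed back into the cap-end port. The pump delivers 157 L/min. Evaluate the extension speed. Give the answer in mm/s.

v ≈ 58.3 mm/s

In regeneration the rod-end outflow joins the pump flow into the cap end, so the net volume the pump must supply per unit advance equals the rod cross-section area.
Rod cross-section A_rod = π/4 × (239 mm)² = 44860 mm^2
v = Q_pump / A_rod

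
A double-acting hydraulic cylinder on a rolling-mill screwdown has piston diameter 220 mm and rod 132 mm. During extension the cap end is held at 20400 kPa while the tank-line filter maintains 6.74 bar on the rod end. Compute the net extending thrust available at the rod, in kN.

Cap-side area A_cap = π/4 × (220 mm)² = 38010 mm^2
Rod-side annular area A_ann = π/4 × (220² − 132²) = 24330 mm^2
Net thrust = P_cap·A_cap − P_rod·A_ann = 775.5 kN − 16.40 kN

F ≈ 759 kN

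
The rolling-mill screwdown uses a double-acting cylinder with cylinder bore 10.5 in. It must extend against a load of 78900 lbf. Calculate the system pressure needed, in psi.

Cap-side area A_cap = π/4 × (10.5 in)² = 86.59 in^2
P = F / A = 78900 lbf / A

P ≈ 911 psi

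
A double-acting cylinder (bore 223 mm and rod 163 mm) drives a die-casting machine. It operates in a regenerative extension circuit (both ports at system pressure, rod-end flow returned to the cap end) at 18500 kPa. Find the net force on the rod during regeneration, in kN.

With equal pressure on both faces, forces on the annular region cancel; the net push is pressure × rod cross-section.
Rod cross-section A_rod = π/4 × (163 mm)² = 20870 mm^2
F = P × A_rod

F ≈ 386 kN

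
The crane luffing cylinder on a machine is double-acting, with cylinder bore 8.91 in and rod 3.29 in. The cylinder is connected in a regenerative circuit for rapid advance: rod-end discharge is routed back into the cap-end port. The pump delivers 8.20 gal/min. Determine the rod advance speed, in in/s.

In regeneration the rod-end outflow joins the pump flow into the cap end, so the net volume the pump must supply per unit advance equals the rod cross-section area.
Rod cross-section A_rod = π/4 × (3.29 in)² = 8.501 in^2
v = Q_pump / A_rod

v ≈ 3.71 in/s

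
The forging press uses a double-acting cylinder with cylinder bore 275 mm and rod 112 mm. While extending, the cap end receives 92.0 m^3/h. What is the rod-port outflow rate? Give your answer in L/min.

Q_out ≈ 1280 L/min

Cap-side area A_cap = π/4 × (275 mm)² = 59400 mm^2
Rod-side annular area A_ann = π/4 × (275² − 112²) = 49540 mm^2
Piston speed v = Q_in/A_cap; rod-end outflow Q_out = v × A_ann = Q_in × A_ann/A_cap.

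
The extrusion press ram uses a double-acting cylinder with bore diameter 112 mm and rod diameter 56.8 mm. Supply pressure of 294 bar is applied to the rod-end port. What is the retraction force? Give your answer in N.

F ≈ 2.15e5 N

Rod-side annular area A_ann = π/4 × (112² − 56.8²) = 7318 mm^2
On retraction the pressure acts on the annular area (bore minus rod).
F = P × A_ann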